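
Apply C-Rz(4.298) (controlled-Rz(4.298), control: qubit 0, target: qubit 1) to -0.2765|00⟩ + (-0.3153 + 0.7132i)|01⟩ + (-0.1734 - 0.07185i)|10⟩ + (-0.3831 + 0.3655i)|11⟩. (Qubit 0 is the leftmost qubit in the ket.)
-0.2765|00⟩ + (-0.3153 + 0.7132i)|01⟩ + (0.0346 + 0.1845i)|10⟩ + (-0.09671 - 0.5206i)|11⟩

C-Rz(4.298) leaves the control-|0⟩ kets |00⟩, |01⟩ unchanged and applies Rz(4.298) to qubit 1 on the control-|1⟩ pair (|10⟩, |11⟩).
Rz(4.298) = [[e^(−iθ/2), 0], [0, e^(iθ/2)]] with e^(±iθ/2) = cos(θ/2) ± i·sin(θ/2); θ = 4.298, cos(θ/2) ≈ -0.54652, sin(θ/2) ≈ 0.837446.
With a = amp(|10⟩) = (-0.1734 - 0.07185i) and b = amp(|11⟩) = (-0.3831 + 0.3655i):
new amp(|10⟩) = (-0.54652 - 0.837446i)·a = (0.0346 + 0.1845i)
new amp(|11⟩) = (-0.54652 + 0.837446i)·b = (-0.09671 - 0.5206i)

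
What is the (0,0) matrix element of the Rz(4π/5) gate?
(0.309 - 0.9511i)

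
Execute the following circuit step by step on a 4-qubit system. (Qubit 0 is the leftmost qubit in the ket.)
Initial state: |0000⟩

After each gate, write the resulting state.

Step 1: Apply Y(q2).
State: i|0010⟩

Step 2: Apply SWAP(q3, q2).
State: i|0001⟩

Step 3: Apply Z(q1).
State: i|0001⟩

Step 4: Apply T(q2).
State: i|0001⟩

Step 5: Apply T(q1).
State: i|0001⟩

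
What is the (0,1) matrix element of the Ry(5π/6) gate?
-0.9659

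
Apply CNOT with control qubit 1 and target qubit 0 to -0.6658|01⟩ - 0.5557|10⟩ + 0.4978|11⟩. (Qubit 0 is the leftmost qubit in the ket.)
0.4978|01⟩ - 0.5557|10⟩ - 0.6658|11⟩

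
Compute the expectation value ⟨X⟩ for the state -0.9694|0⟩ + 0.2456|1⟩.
-0.4762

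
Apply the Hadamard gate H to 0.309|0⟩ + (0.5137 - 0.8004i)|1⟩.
(0.5817 - 0.566i)|0⟩ + (-0.1447 + 0.566i)|1⟩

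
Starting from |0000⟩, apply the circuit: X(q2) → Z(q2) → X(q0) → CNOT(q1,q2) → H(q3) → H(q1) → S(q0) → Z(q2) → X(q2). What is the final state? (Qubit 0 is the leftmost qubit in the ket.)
(1/2)i|1000⟩ + (1/2)i|1001⟩ + (1/2)i|1100⟩ + (1/2)i|1101⟩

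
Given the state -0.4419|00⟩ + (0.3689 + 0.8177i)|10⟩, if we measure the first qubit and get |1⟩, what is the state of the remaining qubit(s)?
(0.4112 + 0.9115i)|0⟩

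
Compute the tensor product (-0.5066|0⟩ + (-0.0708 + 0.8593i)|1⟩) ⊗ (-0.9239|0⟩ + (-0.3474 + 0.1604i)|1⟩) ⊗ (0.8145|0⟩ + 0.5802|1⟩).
0.3812|000⟩ + 0.2716|001⟩ + (0.1433 - 0.06619i)|010⟩ + (0.1021 - 0.04715i)|011⟩ + (0.05328 - 0.6466i)|100⟩ + (0.03795 - 0.4606i)|101⟩ + (-0.09223 - 0.2524i)|110⟩ + (-0.0657 - 0.1798i)|111⟩

amp(|b₁b₂…⟩) = product of the factor amplitudes for bits b₁, b₂, …; only kets whose every factor amplitude is nonzero survive.
|000⟩: (-0.5066)(-0.9239)(0.8145) = 0.3812
|001⟩: (-0.5066)(-0.9239)(0.5802) = 0.2716
|010⟩: (-0.5066)(-0.3474 + 0.1604i)(0.8145) = (0.1433 - 0.06619i)
|011⟩: (-0.5066)(-0.3474 + 0.1604i)(0.5802) = (0.1021 - 0.04715i)
|100⟩: (-0.0708 + 0.8593i)(-0.9239)(0.8145) = (0.05328 - 0.6466i)
|101⟩: (-0.0708 + 0.8593i)(-0.9239)(0.5802) = (0.03795 - 0.4606i)
|110⟩: (-0.0708 + 0.8593i)(-0.3474 + 0.1604i)(0.8145) = (-0.09223 - 0.2524i)
|111⟩: (-0.0708 + 0.8593i)(-0.3474 + 0.1604i)(0.5802) = (-0.0657 - 0.1798i)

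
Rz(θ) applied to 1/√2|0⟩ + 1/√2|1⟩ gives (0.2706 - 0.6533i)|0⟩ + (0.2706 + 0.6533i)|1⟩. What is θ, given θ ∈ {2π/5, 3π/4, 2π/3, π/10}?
3π/4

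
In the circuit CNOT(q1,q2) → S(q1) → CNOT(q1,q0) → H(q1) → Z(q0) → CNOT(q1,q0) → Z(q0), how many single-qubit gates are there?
4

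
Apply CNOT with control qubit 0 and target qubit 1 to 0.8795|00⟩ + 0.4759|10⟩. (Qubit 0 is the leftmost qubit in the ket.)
0.8795|00⟩ + 0.4759|11⟩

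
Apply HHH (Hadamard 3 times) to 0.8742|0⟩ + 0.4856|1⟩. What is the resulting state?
0.9615|0⟩ + 0.2748|1⟩

H² = I, so H^3 = H: a single Hadamard. With (a, b) = (0.8742, 0.4856), H gives ((a + b)/√2, (a − b)/√2) = (0.9615, 0.2748).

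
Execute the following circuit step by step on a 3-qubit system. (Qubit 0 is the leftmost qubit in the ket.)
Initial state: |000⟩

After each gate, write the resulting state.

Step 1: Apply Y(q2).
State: i|001⟩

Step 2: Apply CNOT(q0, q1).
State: i|001⟩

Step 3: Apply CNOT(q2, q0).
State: i|101⟩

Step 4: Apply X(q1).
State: i|111⟩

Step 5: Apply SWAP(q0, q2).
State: i|111⟩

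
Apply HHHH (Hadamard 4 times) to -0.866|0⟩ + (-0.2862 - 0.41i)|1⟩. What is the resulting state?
-0.866|0⟩ + (-0.2862 - 0.41i)|1⟩

H² = I, so an even number of Hadamards cancels: H^4 = I and the state is unchanged.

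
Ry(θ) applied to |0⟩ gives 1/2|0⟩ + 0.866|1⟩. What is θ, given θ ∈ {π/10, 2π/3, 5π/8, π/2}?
2π/3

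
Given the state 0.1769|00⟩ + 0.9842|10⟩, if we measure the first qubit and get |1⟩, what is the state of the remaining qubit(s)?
|0⟩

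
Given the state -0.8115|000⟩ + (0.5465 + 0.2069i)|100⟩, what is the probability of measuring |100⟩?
0.3415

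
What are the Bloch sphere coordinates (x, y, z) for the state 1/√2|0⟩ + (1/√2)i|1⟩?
(0, 1, 0)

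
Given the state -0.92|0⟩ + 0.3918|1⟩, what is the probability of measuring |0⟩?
0.8464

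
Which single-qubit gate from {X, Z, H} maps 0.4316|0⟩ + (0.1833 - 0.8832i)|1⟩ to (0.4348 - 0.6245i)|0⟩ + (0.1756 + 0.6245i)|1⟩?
H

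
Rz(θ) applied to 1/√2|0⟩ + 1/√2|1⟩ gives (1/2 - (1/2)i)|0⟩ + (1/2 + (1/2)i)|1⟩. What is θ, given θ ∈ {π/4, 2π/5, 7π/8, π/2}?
π/2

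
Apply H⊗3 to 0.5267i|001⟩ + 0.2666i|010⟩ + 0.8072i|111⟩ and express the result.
0.5659i|000⟩ - 0.3773i|001⟩ - 0.1934i|010⟩ + 0.004914i|011⟩ - 0.004914i|100⟩ + 0.1934i|101⟩ + 0.3773i|110⟩ - 0.5659i|111⟩

H⊗3 gives amp(|y⟩) = (1/2√2) Σ_x (−1)^(x·y) amp(|x⟩), where x·y is the number of positions in which both x and y have a 1.
|000⟩: (0.5267i + 0.2666i + 0.8072i)/(2√2) = 0.5659i
|001⟩: (-0.5267i + 0.2666i - 0.8072i)/(2√2) = -0.3773i
|010⟩: (0.5267i - 0.2666i - 0.8072i)/(2√2) = -0.1934i
|011⟩: (-0.5267i - 0.2666i + 0.8072i)/(2√2) = 0.004914i
|100⟩: (0.5267i + 0.2666i - 0.8072i)/(2√2) = -0.004914i
|101⟩: (-0.5267i + 0.2666i + 0.8072i)/(2√2) = 0.1934i
|110⟩: (0.5267i - 0.2666i + 0.8072i)/(2√2) = 0.3773i
|111⟩: (-0.5267i - 0.2666i - 0.8072i)/(2√2) = -0.5659i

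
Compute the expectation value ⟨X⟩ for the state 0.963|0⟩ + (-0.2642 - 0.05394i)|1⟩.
-0.5088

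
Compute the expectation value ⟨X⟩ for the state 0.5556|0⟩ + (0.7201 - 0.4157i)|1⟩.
0.8002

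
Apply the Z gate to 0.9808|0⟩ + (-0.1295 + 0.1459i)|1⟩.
0.9808|0⟩ + (0.1295 - 0.1459i)|1⟩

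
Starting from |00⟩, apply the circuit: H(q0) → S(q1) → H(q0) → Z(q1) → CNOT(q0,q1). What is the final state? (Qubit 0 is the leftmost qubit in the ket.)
|00⟩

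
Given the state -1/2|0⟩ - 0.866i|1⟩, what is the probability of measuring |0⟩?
1/4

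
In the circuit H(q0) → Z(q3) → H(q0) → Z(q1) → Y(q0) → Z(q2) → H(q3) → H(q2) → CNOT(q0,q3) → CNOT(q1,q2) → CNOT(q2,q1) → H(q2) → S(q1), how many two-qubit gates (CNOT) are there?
3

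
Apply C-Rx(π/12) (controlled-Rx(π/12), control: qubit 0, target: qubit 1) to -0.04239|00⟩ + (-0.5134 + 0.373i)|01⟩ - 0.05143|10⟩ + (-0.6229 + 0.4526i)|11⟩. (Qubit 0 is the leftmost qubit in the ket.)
-0.04239|00⟩ + (-0.5134 + 0.373i)|01⟩ + (0.008086 + 0.0813i)|10⟩ + (-0.6176 + 0.4554i)|11⟩

C-Rx(π/12) leaves the control-|0⟩ kets |00⟩, |01⟩ unchanged and applies Rx(π/12) to qubit 1 on the control-|1⟩ pair (|10⟩, |11⟩).
Rx(π/12) = [[cos(θ/2), −i·sin(θ/2)], [−i·sin(θ/2), cos(θ/2)]]; θ = π/12, cos(θ/2) ≈ 0.991445, sin(θ/2) ≈ 0.130526.
With a = amp(|10⟩) = -0.05143 and b = amp(|11⟩) = (-0.6229 + 0.4526i):
new amp(|10⟩) = (0.991445)·a + (-0.130526i)·b = (0.008086 + 0.0813i)
new amp(|11⟩) = (-0.130526i)·a + (0.991445)·b = (-0.6176 + 0.4554i)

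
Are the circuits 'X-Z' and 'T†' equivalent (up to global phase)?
No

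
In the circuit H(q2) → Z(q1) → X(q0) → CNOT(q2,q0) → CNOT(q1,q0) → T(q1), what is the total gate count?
6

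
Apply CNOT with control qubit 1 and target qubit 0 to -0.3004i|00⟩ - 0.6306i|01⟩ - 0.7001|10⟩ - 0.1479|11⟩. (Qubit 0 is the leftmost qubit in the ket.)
-0.3004i|00⟩ - 0.1479|01⟩ - 0.7001|10⟩ - 0.6306i|11⟩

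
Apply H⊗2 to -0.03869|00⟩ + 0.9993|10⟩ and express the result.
0.4803|00⟩ + 0.4803|01⟩ - 0.519|10⟩ - 0.519|11⟩

H⊗2 gives amp(|y⟩) = (1/2) Σ_x (−1)^(x·y) amp(|x⟩), where x·y is the number of positions in which both x and y have a 1.
|00⟩: (-0.03869 + 0.9993)/2 = 0.4803
|01⟩: (-0.03869 + 0.9993)/2 = 0.4803
|10⟩: (-0.03869 - 0.9993)/2 = -0.519
|11⟩: (-0.03869 - 0.9993)/2 = -0.519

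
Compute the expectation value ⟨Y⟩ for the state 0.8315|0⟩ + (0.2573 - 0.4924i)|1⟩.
-0.8189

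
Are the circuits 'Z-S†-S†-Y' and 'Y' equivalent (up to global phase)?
Yes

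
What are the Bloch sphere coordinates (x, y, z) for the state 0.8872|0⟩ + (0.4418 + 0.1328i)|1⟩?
(0.7839, 0.2356, 0.5743)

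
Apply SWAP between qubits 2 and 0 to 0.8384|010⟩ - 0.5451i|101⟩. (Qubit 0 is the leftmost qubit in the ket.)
0.8384|010⟩ - 0.5451i|101⟩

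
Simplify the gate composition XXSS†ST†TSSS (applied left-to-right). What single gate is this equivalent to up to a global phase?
I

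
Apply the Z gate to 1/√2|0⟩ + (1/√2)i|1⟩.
1/√2|0⟩ - (1/√2)i|1⟩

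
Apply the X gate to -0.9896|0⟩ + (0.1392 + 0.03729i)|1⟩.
(0.1392 + 0.03729i)|0⟩ - 0.9896|1⟩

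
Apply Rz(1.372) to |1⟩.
(0.7738 + 0.6334i)|1⟩

Rz(1.372) = [[e^(−iθ/2), 0], [0, e^(iθ/2)]] with e^(±iθ/2) = cos(θ/2) ± i·sin(θ/2); θ = 1.372, cos(θ/2) ≈ 0.773786, sin(θ/2) ≈ 0.633447.
With a = amp(|0⟩) = 0 and b = amp(|1⟩) = 1:
new amp(|0⟩) = (0.773786 - 0.633447i)·a = 0
new amp(|1⟩) = (0.773786 + 0.633447i)·b = (0.7738 + 0.6334i)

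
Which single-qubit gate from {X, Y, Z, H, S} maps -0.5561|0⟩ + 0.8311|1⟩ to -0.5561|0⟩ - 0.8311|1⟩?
Z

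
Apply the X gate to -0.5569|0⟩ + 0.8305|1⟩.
0.8305|0⟩ - 0.5569|1⟩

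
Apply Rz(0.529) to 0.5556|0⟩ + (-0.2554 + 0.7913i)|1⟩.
(0.5363 - 0.1452i)|0⟩ + (-0.4534 + 0.697i)|1⟩

Rz(0.529) = [[e^(−iθ/2), 0], [0, e^(iθ/2)]] with e^(±iθ/2) = cos(θ/2) ± i·sin(θ/2); θ = 0.529, cos(θ/2) ≈ 0.965223, sin(θ/2) ≈ 0.261427.
With a = amp(|0⟩) = 0.5556 and b = amp(|1⟩) = (-0.2554 + 0.7913i):
new amp(|0⟩) = (0.965223 - 0.261427i)·a = (0.5363 - 0.1452i)
new amp(|1⟩) = (0.965223 + 0.261427i)·b = (-0.4534 + 0.697i)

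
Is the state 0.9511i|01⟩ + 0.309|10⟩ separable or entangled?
Entangled

Writing the state as a|00⟩ + b|01⟩ + c|10⟩ + d|11⟩, it is a product state iff ad − bc = 0.
Here (a, b, c, d) = (0, 0.9511i, 0.309, 0): ad − bc = (0)(0) − (0.9511i)(0.309) = -0.2939i ≠ 0, so the state is entangled.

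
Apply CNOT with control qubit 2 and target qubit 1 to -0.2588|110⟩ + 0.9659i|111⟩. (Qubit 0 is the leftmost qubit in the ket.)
0.9659i|101⟩ - 0.2588|110⟩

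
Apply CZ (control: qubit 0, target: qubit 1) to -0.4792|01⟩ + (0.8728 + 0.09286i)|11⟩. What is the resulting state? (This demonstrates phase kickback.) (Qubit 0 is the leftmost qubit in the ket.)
-0.4792|01⟩ + (-0.8728 - 0.09286i)|11⟩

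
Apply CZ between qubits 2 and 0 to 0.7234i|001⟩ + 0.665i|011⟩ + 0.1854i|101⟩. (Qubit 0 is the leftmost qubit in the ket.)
0.7234i|001⟩ + 0.665i|011⟩ - 0.1854i|101⟩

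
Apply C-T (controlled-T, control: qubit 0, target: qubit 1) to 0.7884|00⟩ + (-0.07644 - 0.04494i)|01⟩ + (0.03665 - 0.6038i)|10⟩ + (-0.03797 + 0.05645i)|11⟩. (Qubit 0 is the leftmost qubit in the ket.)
0.7884|00⟩ + (-0.07644 - 0.04494i)|01⟩ + (0.03665 - 0.6038i)|10⟩ + (-0.06677 + 0.01307i)|11⟩

C-T leaves the control-|0⟩ kets |00⟩, |01⟩ unchanged and applies T to qubit 1 on the control-|1⟩ pair (|10⟩, |11⟩).
T = [[1, 0], [0, (1/√2 + (1/√2)i)]].
With a = amp(|10⟩) = (0.03665 - 0.6038i) and b = amp(|11⟩) = (-0.03797 + 0.05645i):
new amp(|10⟩) = (1)·a = (0.03665 - 0.6038i)
new amp(|11⟩) = (1/√2 + (1/√2)i)·b = (-0.06677 + 0.01307i)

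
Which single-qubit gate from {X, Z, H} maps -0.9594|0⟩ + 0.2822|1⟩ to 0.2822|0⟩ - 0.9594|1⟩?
X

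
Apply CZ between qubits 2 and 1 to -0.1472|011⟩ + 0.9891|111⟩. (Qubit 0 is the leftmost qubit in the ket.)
0.1472|011⟩ - 0.9891|111⟩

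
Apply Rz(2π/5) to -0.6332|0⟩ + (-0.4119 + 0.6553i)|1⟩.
(-0.5123 + 0.3722i)|0⟩ + (-0.7184 + 0.288i)|1⟩

Rz(2π/5) = [[e^(−iθ/2), 0], [0, e^(iθ/2)]] with e^(±iθ/2) = cos(θ/2) ± i·sin(θ/2); θ = 2π/5, cos(θ/2) ≈ 0.809017, sin(θ/2) ≈ 0.587785.
With a = amp(|0⟩) = -0.6332 and b = amp(|1⟩) = (-0.4119 + 0.6553i):
new amp(|0⟩) = (0.809017 - 0.587785i)·a = (-0.5123 + 0.3722i)
new amp(|1⟩) = (0.809017 + 0.587785i)·b = (-0.7184 + 0.288i)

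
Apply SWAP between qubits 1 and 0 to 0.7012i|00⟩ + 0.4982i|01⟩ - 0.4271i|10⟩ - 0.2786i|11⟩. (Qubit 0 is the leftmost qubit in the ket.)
0.7012i|00⟩ - 0.4271i|01⟩ + 0.4982i|10⟩ - 0.2786i|11⟩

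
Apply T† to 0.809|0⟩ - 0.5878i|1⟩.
0.809|0⟩ + (-0.4156 - 0.4156i)|1⟩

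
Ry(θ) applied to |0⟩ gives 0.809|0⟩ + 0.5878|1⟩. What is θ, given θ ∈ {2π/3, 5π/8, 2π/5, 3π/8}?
2π/5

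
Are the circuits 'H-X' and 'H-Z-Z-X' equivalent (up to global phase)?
Yes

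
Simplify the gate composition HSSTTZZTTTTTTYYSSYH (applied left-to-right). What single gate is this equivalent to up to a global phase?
Y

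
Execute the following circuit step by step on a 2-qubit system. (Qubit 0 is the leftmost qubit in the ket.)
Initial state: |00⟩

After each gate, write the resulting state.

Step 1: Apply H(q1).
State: 1/√2|00⟩ + 1/√2|01⟩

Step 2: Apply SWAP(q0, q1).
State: 1/√2|00⟩ + 1/√2|10⟩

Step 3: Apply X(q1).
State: 1/√2|01⟩ + 1/√2|11⟩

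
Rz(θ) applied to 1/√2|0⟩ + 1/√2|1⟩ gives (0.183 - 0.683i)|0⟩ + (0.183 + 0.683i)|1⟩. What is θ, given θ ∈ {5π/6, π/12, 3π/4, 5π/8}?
5π/6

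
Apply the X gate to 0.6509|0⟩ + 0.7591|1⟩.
0.7591|0⟩ + 0.6509|1⟩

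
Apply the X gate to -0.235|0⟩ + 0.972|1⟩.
0.972|0⟩ - 0.235|1⟩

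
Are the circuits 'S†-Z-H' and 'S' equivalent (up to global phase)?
No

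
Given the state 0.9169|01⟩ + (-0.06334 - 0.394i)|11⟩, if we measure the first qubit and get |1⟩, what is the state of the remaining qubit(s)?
(-0.1587 - 0.9873i)|1⟩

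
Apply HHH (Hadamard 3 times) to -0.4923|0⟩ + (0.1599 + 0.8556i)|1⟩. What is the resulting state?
(-0.235 + 0.605i)|0⟩ + (-0.4612 - 0.605i)|1⟩

H² = I, so H^3 = H: a single Hadamard. With (a, b) = (-0.4923, (0.1599 + 0.8556i)), H gives ((a + b)/√2, (a − b)/√2) = ((-0.235 + 0.605i), (-0.4612 - 0.605i)).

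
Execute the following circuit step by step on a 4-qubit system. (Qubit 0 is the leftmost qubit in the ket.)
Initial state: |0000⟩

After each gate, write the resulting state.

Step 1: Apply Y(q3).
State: i|0001⟩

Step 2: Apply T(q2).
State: i|0001⟩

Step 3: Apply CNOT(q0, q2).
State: i|0001⟩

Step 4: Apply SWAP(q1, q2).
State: i|0001⟩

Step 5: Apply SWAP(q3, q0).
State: i|1000⟩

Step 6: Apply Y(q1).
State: -|1100⟩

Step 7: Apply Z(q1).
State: |1100⟩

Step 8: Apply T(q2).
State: |1100⟩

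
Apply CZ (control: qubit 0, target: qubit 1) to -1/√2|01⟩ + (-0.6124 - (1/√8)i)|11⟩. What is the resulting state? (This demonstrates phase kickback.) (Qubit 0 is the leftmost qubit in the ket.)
-1/√2|01⟩ + (0.6124 + (1/√8)i)|11⟩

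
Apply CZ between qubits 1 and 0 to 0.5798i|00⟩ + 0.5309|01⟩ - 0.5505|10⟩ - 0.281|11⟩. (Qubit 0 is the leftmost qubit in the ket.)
0.5798i|00⟩ + 0.5309|01⟩ - 0.5505|10⟩ + 0.281|11⟩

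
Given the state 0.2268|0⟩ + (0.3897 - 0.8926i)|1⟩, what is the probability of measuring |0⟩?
0.05144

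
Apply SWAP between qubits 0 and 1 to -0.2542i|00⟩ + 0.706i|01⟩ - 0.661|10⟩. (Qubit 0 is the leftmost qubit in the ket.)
-0.2542i|00⟩ - 0.661|01⟩ + 0.706i|10⟩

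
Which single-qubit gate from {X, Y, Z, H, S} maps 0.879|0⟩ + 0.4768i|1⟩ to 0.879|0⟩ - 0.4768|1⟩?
S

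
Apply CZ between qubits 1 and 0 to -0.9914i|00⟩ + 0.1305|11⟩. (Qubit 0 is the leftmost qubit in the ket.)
-0.9914i|00⟩ - 0.1305|11⟩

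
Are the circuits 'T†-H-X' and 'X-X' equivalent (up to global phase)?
No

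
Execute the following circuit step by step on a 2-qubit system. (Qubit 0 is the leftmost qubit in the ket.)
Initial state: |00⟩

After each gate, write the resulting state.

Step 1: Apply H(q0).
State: 1/√2|00⟩ + 1/√2|10⟩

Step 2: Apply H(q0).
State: |00⟩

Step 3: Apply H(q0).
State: 1/√2|00⟩ + 1/√2|10⟩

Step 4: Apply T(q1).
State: 1/√2|00⟩ + 1/√2|10⟩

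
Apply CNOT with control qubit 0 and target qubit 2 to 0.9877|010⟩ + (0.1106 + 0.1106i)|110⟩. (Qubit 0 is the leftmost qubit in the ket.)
0.9877|010⟩ + (0.1106 + 0.1106i)|111⟩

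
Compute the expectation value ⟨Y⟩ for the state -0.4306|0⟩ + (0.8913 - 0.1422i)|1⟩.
0.1225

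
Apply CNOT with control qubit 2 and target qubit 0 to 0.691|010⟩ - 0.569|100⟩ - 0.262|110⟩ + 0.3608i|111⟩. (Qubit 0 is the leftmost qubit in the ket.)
0.691|010⟩ + 0.3608i|011⟩ - 0.569|100⟩ - 0.262|110⟩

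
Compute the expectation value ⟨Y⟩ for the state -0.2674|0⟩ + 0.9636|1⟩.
0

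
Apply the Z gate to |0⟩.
|0⟩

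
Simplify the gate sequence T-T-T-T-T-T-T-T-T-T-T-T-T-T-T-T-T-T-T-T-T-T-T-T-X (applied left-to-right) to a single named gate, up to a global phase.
X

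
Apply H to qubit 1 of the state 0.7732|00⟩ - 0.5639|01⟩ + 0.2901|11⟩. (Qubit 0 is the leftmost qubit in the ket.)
0.148|00⟩ + 0.9455|01⟩ + 0.2051|10⟩ - 0.2051|11⟩

H on qubit 1 mixes each pair of kets that differ only in qubit 1: amplitudes (a, b) of (|…0…⟩, |…1…⟩) become ((a + b)/√2, (a − b)/√2). Kets absent from the input have amplitude 0.
(|00⟩, |01⟩): (a, b) = (0.7732, -0.5639) → (0.148, 0.9455)
(|10⟩, |11⟩): (a, b) = (0, 0.2901) → (0.2051, -0.2051)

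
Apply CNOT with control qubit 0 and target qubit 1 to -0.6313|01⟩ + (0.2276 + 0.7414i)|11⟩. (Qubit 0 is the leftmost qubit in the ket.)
-0.6313|01⟩ + (0.2276 + 0.7414i)|10⟩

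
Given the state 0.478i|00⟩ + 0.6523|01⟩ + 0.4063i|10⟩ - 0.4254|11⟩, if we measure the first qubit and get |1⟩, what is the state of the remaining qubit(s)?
0.6907i|0⟩ - 0.7232|1⟩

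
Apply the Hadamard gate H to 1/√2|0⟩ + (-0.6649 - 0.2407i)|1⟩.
(0.02984 - 0.1702i)|0⟩ + (0.9702 + 0.1702i)|1⟩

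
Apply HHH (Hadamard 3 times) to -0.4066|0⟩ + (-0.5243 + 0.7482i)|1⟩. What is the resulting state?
(-0.6582 + 0.5291i)|0⟩ + (0.08323 - 0.5291i)|1⟩

H² = I, so H^3 = H: a single Hadamard. With (a, b) = (-0.4066, (-0.5243 + 0.7482i)), H gives ((a + b)/√2, (a − b)/√2) = ((-0.6582 + 0.5291i), (0.08323 - 0.5291i)).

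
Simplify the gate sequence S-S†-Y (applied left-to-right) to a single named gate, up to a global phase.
Y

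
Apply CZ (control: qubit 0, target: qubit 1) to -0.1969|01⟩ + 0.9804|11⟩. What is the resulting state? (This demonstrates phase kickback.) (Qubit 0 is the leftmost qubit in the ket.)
-0.1969|01⟩ - 0.9804|11⟩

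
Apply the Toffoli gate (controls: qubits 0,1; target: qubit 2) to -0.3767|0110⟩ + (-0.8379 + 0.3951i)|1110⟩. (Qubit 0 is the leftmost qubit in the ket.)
-0.3767|0110⟩ + (-0.8379 + 0.3951i)|1100⟩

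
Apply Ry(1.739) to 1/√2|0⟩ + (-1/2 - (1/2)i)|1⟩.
(0.8382 + 0.382i)|0⟩ + (0.2176 - 0.3226i)|1⟩

Ry(1.739) = [[cos(θ/2), −sin(θ/2)], [sin(θ/2), cos(θ/2)]]; θ = 1.739, cos(θ/2) ≈ 0.645209, sin(θ/2) ≈ 0.764006.
With a = amp(|0⟩) = 1/√2 and b = amp(|1⟩) = (-1/2 - (1/2)i):
new amp(|0⟩) = (0.645209)·a + (-0.764006)·b = (0.8382 + 0.382i)
new amp(|1⟩) = (0.764006)·a + (0.645209)·b = (0.2176 - 0.3226i)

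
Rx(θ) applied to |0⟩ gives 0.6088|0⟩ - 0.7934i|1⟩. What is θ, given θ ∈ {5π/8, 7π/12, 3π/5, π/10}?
7π/12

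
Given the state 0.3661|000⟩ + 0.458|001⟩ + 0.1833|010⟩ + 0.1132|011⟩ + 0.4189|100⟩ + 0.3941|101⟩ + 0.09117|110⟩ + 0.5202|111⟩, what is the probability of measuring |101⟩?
0.1553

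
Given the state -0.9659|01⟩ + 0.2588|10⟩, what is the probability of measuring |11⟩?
0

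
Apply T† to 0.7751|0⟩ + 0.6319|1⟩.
0.7751|0⟩ + (0.4468 - 0.4468i)|1⟩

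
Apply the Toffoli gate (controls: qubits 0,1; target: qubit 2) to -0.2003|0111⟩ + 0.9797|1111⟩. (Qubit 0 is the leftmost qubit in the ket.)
-0.2003|0111⟩ + 0.9797|1101⟩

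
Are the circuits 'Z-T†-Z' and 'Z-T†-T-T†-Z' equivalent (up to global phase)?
Yes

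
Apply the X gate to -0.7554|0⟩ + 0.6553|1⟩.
0.6553|0⟩ - 0.7554|1⟩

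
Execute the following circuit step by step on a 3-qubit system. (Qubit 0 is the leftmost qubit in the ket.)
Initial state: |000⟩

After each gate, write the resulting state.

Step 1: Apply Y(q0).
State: i|100⟩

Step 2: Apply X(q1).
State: i|110⟩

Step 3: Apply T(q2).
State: i|110⟩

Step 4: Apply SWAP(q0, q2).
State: i|011⟩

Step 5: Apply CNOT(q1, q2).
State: i|010⟩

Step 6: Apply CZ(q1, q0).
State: i|010⟩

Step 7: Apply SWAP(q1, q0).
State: i|100⟩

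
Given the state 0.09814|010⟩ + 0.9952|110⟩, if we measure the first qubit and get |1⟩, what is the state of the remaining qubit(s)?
|10⟩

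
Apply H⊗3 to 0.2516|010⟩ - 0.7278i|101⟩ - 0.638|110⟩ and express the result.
(-0.1366 - 0.2573i)|000⟩ + (-0.1366 + 0.2573i)|001⟩ + (0.1366 - 0.2573i)|010⟩ + (0.1366 + 0.2573i)|011⟩ + (0.3145 + 0.2573i)|100⟩ + (0.3145 - 0.2573i)|101⟩ + (-0.3145 + 0.2573i)|110⟩ + (-0.3145 - 0.2573i)|111⟩

H⊗3 gives amp(|y⟩) = (1/2√2) Σ_x (−1)^(x·y) amp(|x⟩), where x·y is the number of positions in which both x and y have a 1.
|000⟩: (0.2516 - 0.7278i - 0.638)/(2√2) = (-0.1366 - 0.2573i)
|001⟩: (0.2516 + 0.7278i - 0.638)/(2√2) = (-0.1366 + 0.2573i)
|010⟩: (-0.2516 - 0.7278i + 0.638)/(2√2) = (0.1366 - 0.2573i)
|011⟩: (-0.2516 + 0.7278i + 0.638)/(2√2) = (0.1366 + 0.2573i)
|100⟩: (0.2516 + 0.7278i + 0.638)/(2√2) = (0.3145 + 0.2573i)
|101⟩: (0.2516 - 0.7278i + 0.638)/(2√2) = (0.3145 - 0.2573i)
|110⟩: (-0.2516 + 0.7278i - 0.638)/(2√2) = (-0.3145 + 0.2573i)
|111⟩: (-0.2516 - 0.7278i - 0.638)/(2√2) = (-0.3145 - 0.2573i)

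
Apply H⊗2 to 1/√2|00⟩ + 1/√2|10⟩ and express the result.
1/√2|00⟩ + 1/√2|01⟩

H⊗2 gives amp(|y⟩) = (1/2) Σ_x (−1)^(x·y) amp(|x⟩), where x·y is the number of positions in which both x and y have a 1.
|00⟩: (1/√2 + 1/√2)/2 = 1/√2
|01⟩: (1/√2 + 1/√2)/2 = 1/√2
|10⟩: (1/√2 - 1/√2)/2 = 0
|11⟩: (1/√2 - 1/√2)/2 = 0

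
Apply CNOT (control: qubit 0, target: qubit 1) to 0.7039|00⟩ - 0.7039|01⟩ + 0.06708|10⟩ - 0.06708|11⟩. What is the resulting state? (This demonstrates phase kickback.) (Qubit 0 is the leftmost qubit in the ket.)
0.7039|00⟩ - 0.7039|01⟩ - 0.06708|10⟩ + 0.06708|11⟩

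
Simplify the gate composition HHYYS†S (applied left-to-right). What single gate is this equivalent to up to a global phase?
I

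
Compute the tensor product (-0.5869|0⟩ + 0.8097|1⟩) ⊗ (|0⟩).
-0.5869|00⟩ + 0.8097|10⟩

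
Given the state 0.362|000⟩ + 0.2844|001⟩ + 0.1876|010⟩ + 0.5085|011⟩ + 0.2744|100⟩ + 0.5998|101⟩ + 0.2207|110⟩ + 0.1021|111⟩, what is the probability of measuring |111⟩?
0.01042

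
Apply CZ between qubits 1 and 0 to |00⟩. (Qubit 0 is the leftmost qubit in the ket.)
|00⟩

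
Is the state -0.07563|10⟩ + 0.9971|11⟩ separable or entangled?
Separable

Writing the state as a|00⟩ + b|01⟩ + c|10⟩ + d|11⟩, it is a product state iff ad − bc = 0.
Here (a, b, c, d) = (0, 0, -0.07563, 0.9971): ad − bc = (0)(0.9971) − (0)(-0.07563) = 0, so the state is separable.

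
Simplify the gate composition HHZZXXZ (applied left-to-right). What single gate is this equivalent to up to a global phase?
Z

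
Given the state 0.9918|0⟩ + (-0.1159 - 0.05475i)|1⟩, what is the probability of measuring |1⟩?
0.01643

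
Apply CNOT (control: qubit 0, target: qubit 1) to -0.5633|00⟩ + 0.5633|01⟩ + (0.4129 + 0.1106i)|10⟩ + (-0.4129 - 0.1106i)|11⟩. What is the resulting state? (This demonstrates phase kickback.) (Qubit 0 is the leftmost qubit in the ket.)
-0.5633|00⟩ + 0.5633|01⟩ + (-0.4129 - 0.1106i)|10⟩ + (0.4129 + 0.1106i)|11⟩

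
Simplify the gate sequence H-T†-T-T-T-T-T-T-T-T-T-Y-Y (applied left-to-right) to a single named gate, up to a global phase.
H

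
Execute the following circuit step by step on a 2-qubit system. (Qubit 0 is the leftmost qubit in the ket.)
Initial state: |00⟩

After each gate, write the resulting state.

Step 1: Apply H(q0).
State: 1/√2|00⟩ + 1/√2|10⟩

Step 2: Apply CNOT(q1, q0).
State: 1/√2|00⟩ + 1/√2|10⟩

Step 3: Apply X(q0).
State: 1/√2|00⟩ + 1/√2|10⟩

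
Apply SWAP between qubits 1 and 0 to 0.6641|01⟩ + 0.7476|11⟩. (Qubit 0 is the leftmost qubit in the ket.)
0.6641|10⟩ + 0.7476|11⟩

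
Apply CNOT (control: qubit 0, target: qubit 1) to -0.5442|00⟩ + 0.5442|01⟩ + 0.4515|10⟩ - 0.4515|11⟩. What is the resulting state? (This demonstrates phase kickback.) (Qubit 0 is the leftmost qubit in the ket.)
-0.5442|00⟩ + 0.5442|01⟩ - 0.4515|10⟩ + 0.4515|11⟩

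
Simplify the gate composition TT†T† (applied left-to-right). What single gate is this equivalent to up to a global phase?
T†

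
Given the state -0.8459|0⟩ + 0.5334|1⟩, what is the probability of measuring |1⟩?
0.2845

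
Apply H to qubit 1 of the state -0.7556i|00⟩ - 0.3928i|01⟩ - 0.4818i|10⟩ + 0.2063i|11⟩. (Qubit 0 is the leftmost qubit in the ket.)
-0.812i|00⟩ - 0.2565i|01⟩ - 0.1948i|10⟩ - 0.4866i|11⟩

H on qubit 1 mixes each pair of kets that differ only in qubit 1: amplitudes (a, b) of (|…0…⟩, |…1…⟩) become ((a + b)/√2, (a − b)/√2). Kets absent from the input have amplitude 0.
(|00⟩, |01⟩): (a, b) = (-0.7556i, -0.3928i) → (-0.812i, -0.2565i)
(|10⟩, |11⟩): (a, b) = (-0.4818i, 0.2063i) → (-0.1948i, -0.4866i)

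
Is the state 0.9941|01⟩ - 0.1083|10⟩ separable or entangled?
Entangled

Writing the state as a|00⟩ + b|01⟩ + c|10⟩ + d|11⟩, it is a product state iff ad − bc = 0.
Here (a, b, c, d) = (0, 0.9941, -0.1083, 0): ad − bc = (0)(0) − (0.9941)(-0.1083) = 0.1077 ≠ 0, so the state is entangled.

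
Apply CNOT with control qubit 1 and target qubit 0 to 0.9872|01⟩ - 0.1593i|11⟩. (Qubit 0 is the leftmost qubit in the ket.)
-0.1593i|01⟩ + 0.9872|11⟩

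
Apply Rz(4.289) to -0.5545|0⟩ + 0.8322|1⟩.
(0.301 + 0.4657i)|0⟩ + (-0.4517 + 0.699i)|1⟩

Rz(4.289) = [[e^(−iθ/2), 0], [0, e^(iθ/2)]] with e^(±iθ/2) = cos(θ/2) ± i·sin(θ/2); θ = 4.289, cos(θ/2) ≈ -0.542746, sin(θ/2) ≈ 0.839897.
With a = amp(|0⟩) = -0.5545 and b = amp(|1⟩) = 0.8322:
new amp(|0⟩) = (-0.542746 - 0.839897i)·a = (0.301 + 0.4657i)
new amp(|1⟩) = (-0.542746 + 0.839897i)·b = (-0.4517 + 0.699i)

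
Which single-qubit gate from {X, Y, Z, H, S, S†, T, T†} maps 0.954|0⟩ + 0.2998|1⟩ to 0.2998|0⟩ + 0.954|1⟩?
X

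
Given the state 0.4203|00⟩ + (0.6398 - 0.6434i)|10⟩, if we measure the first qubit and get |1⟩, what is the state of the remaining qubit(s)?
(0.7051 - 0.7091i)|0⟩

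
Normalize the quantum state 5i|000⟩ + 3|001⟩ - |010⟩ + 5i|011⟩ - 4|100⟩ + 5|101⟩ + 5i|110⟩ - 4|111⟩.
0.4196i|000⟩ + 0.2518|001⟩ - 0.08392|010⟩ + 0.4196i|011⟩ - 0.3357|100⟩ + 0.4196|101⟩ + 0.4196i|110⟩ - 0.3357|111⟩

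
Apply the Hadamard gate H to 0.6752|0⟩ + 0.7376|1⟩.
0.999|0⟩ - 0.04412|1⟩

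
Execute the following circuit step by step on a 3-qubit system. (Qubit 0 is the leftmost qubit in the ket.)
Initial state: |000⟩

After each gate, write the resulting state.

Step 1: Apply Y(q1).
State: i|010⟩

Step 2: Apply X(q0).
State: i|110⟩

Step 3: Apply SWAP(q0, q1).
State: i|110⟩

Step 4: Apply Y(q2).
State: -|111⟩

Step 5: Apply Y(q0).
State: i|011⟩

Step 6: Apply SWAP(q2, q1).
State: i|011⟩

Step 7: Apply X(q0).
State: i|111⟩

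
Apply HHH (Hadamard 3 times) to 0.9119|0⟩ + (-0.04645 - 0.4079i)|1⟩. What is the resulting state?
(0.612 - 0.2884i)|0⟩ + (0.6777 + 0.2884i)|1⟩

H² = I, so H^3 = H: a single Hadamard. With (a, b) = (0.9119, (-0.04645 - 0.4079i)), H gives ((a + b)/√2, (a − b)/√2) = ((0.612 - 0.2884i), (0.6777 + 0.2884i)).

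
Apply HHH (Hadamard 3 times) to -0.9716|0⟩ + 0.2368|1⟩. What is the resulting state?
-0.5196|0⟩ - 0.8545|1⟩

H² = I, so H^3 = H: a single Hadamard. With (a, b) = (-0.9716, 0.2368), H gives ((a + b)/√2, (a − b)/√2) = (-0.5196, -0.8545).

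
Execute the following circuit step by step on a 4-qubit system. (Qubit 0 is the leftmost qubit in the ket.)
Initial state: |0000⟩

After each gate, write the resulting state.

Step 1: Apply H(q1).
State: 1/√2|0000⟩ + 1/√2|0100⟩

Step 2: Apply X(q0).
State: 1/√2|1000⟩ + 1/√2|1100⟩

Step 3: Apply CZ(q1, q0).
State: 1/√2|1000⟩ - 1/√2|1100⟩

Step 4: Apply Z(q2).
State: 1/√2|1000⟩ - 1/√2|1100⟩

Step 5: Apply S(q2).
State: 1/√2|1000⟩ - 1/√2|1100⟩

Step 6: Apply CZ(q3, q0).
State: 1/√2|1000⟩ - 1/√2|1100⟩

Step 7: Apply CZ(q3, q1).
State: 1/√2|1000⟩ - 1/√2|1100⟩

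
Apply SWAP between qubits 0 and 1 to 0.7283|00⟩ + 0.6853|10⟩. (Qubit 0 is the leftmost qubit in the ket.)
0.7283|00⟩ + 0.6853|01⟩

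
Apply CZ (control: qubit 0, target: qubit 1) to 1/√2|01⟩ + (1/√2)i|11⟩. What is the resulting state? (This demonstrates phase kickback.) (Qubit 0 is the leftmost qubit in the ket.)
1/√2|01⟩ - (1/√2)i|11⟩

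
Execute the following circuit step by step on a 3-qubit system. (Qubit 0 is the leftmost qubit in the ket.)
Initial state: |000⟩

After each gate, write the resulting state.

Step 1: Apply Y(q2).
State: i|001⟩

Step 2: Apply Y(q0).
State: -|101⟩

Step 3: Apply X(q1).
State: -|111⟩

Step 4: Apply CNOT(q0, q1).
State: -|101⟩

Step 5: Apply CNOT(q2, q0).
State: -|001⟩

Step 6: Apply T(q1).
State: -|001⟩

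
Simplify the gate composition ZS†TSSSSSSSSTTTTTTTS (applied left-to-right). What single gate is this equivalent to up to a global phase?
Z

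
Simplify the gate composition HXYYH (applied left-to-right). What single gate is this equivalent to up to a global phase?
Z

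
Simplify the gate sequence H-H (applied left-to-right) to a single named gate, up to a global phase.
I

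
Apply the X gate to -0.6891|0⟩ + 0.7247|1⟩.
0.7247|0⟩ - 0.6891|1⟩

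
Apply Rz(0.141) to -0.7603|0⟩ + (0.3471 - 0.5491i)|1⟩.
(-0.7584 + 0.05356i)|0⟩ + (0.3849 - 0.5233i)|1⟩

Rz(0.141) = [[e^(−iθ/2), 0], [0, e^(iθ/2)]] with e^(±iθ/2) = cos(θ/2) ± i·sin(θ/2); θ = 0.141, cos(θ/2) ≈ 0.997516, sin(θ/2) ≈ 0.0704416.
With a = amp(|0⟩) = -0.7603 and b = amp(|1⟩) = (0.3471 - 0.5491i):
new amp(|0⟩) = (0.997516 - 0.0704416i)·a = (-0.7584 + 0.05356i)
new amp(|1⟩) = (0.997516 + 0.0704416i)·b = (0.3849 - 0.5233i)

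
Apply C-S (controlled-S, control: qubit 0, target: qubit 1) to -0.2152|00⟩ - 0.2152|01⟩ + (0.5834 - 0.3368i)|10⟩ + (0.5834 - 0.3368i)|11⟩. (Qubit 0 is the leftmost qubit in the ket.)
-0.2152|00⟩ - 0.2152|01⟩ + (0.5834 - 0.3368i)|10⟩ + (0.3368 + 0.5834i)|11⟩

C-S leaves the control-|0⟩ kets |00⟩, |01⟩ unchanged and applies S to qubit 1 on the control-|1⟩ pair (|10⟩, |11⟩).
S = [[1, 0], [0, i]].
With a = amp(|10⟩) = (0.5834 - 0.3368i) and b = amp(|11⟩) = (0.5834 - 0.3368i):
new amp(|10⟩) = (1)·a = (0.5834 - 0.3368i)
new amp(|11⟩) = (i)·b = (0.3368 + 0.5834i)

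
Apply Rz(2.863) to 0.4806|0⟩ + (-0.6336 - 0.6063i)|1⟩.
(0.06673 - 0.4759i)|0⟩ + (0.5125 - 0.7116i)|1⟩

Rz(2.863) = [[e^(−iθ/2), 0], [0, e^(iθ/2)]] with e^(±iθ/2) = cos(θ/2) ± i·sin(θ/2); θ = 2.863, cos(θ/2) ≈ 0.138846, sin(θ/2) ≈ 0.990314.
With a = amp(|0⟩) = 0.4806 and b = amp(|1⟩) = (-0.6336 - 0.6063i):
new amp(|0⟩) = (0.138846 - 0.990314i)·a = (0.06673 - 0.4759i)
new amp(|1⟩) = (0.138846 + 0.990314i)·b = (0.5125 - 0.7116i)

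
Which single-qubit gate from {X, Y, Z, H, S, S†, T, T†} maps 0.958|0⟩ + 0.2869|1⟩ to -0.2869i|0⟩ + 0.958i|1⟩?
Y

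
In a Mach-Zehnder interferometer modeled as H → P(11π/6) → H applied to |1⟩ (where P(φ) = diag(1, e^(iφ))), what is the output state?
(0.06699 + 0.25i)|0⟩ + (0.933 - 0.25i)|1⟩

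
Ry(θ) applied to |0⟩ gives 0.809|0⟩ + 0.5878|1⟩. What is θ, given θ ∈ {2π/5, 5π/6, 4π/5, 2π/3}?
2π/5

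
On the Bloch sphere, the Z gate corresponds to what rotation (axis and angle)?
Rotation by π around the z-axis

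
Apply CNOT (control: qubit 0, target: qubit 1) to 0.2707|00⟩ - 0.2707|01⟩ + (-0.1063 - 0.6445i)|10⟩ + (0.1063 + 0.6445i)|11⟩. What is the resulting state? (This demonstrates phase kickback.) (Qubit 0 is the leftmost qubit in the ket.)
0.2707|00⟩ - 0.2707|01⟩ + (0.1063 + 0.6445i)|10⟩ + (-0.1063 - 0.6445i)|11⟩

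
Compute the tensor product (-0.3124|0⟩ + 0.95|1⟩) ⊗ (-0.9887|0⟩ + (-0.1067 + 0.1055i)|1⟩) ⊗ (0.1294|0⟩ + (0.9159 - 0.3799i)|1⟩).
0.03997|000⟩ + (0.2829 - 0.1173i)|001⟩ + (0.004313 - 0.004265i)|010⟩ + (0.01801 - 0.04285i)|011⟩ - 0.1215|100⟩ + (-0.8603 + 0.3568i)|101⟩ + (-0.01312 + 0.01297i)|110⟩ + (-0.05476 + 0.1303i)|111⟩

amp(|b₁b₂…⟩) = product of the factor amplitudes for bits b₁, b₂, …; only kets whose every factor amplitude is nonzero survive.
|000⟩: (-0.3124)(-0.9887)(0.1294) = 0.03997
|001⟩: (-0.3124)(-0.9887)(0.9159 - 0.3799i) = (0.2829 - 0.1173i)
|010⟩: (-0.3124)(-0.1067 + 0.1055i)(0.1294) = (0.004313 - 0.004265i)
|011⟩: (-0.3124)(-0.1067 + 0.1055i)(0.9159 - 0.3799i) = (0.01801 - 0.04285i)
|100⟩: (0.95)(-0.9887)(0.1294) = -0.1215
|101⟩: (0.95)(-0.9887)(0.9159 - 0.3799i) = (-0.8603 + 0.3568i)
|110⟩: (0.95)(-0.1067 + 0.1055i)(0.1294) = (-0.01312 + 0.01297i)
|111⟩: (0.95)(-0.1067 + 0.1055i)(0.9159 - 0.3799i) = (-0.05476 + 0.1303i)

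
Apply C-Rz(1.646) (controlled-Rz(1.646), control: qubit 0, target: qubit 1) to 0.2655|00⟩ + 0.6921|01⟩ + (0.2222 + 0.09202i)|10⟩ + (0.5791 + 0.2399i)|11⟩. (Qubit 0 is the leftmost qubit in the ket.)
0.2655|00⟩ + 0.6921|01⟩ + (0.2186 - 0.1003i)|10⟩ + (0.2179 + 0.5877i)|11⟩

C-Rz(1.646) leaves the control-|0⟩ kets |00⟩, |01⟩ unchanged and applies Rz(1.646) to qubit 1 on the control-|1⟩ pair (|10⟩, |11⟩).
Rz(1.646) = [[e^(−iθ/2), 0], [0, e^(iθ/2)]] with e^(±iθ/2) = cos(θ/2) ± i·sin(θ/2); θ = 1.646, cos(θ/2) ≈ 0.680025, sin(θ/2) ≈ 0.733189.
With a = amp(|10⟩) = (0.2222 + 0.09202i) and b = amp(|11⟩) = (0.5791 + 0.2399i):
new amp(|10⟩) = (0.680025 - 0.733189i)·a = (0.2186 - 0.1003i)
new amp(|11⟩) = (0.680025 + 0.733189i)·b = (0.2179 + 0.5877i)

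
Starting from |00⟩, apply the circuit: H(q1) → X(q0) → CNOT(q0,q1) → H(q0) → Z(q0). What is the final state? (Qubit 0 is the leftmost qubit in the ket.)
1/2|00⟩ + 1/2|01⟩ + 1/2|10⟩ + 1/2|11⟩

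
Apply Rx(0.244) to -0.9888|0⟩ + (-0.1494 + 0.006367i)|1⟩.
(-0.9807 + 0.01818i)|0⟩ + (-0.1483 + 0.1267i)|1⟩

Rx(0.244) = [[cos(θ/2), −i·sin(θ/2)], [−i·sin(θ/2), cos(θ/2)]]; θ = 0.244, cos(θ/2) ≈ 0.992567, sin(θ/2) ≈ 0.121698.
With a = amp(|0⟩) = -0.9888 and b = amp(|1⟩) = (-0.1494 + 0.006367i):
new amp(|0⟩) = (0.992567)·a + (-0.121698i)·b = (-0.9807 + 0.01818i)
new amp(|1⟩) = (-0.121698i)·a + (0.992567)·b = (-0.1483 + 0.1267i)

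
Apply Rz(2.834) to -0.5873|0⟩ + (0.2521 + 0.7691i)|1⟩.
(-0.08997 + 0.5804i)|0⟩ + (-0.7214 + 0.3669i)|1⟩

Rz(2.834) = [[e^(−iθ/2), 0], [0, e^(iθ/2)]] with e^(±iθ/2) = cos(θ/2) ± i·sin(θ/2); θ = 2.834, cos(θ/2) ≈ 0.153191, sin(θ/2) ≈ 0.988197.
With a = amp(|0⟩) = -0.5873 and b = amp(|1⟩) = (0.2521 + 0.7691i):
new amp(|0⟩) = (0.153191 - 0.988197i)·a = (-0.08997 + 0.5804i)
new amp(|1⟩) = (0.153191 + 0.988197i)·b = (-0.7214 + 0.3669i)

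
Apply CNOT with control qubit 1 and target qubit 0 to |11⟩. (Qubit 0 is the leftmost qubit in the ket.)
|01⟩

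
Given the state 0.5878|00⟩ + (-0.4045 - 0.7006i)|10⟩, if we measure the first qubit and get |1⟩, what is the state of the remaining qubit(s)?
(-0.5 - 0.866i)|0⟩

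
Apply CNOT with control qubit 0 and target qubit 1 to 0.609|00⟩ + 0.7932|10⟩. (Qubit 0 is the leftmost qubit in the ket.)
0.609|00⟩ + 0.7932|11⟩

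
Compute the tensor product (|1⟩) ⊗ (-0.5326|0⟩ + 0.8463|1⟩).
-0.5326|10⟩ + 0.8463|11⟩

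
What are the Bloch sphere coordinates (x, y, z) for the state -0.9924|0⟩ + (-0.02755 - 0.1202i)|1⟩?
(0.05468, 0.2386, 0.9697)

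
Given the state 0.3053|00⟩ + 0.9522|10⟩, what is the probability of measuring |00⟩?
0.09321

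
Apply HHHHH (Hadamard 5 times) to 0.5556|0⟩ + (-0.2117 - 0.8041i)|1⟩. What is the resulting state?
(0.2432 - 0.5686i)|0⟩ + (0.5426 + 0.5686i)|1⟩

H² = I, so H^5 = H: a single Hadamard. With (a, b) = (0.5556, (-0.2117 - 0.8041i)), H gives ((a + b)/√2, (a − b)/√2) = ((0.2432 - 0.5686i), (0.5426 + 0.5686i)).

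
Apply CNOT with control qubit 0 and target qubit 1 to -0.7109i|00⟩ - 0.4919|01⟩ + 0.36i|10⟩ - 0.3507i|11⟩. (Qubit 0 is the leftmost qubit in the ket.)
-0.7109i|00⟩ - 0.4919|01⟩ - 0.3507i|10⟩ + 0.36i|11⟩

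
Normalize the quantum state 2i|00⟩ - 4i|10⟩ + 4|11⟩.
0.3333i|00⟩ - 0.6667i|10⟩ + 0.6667|11⟩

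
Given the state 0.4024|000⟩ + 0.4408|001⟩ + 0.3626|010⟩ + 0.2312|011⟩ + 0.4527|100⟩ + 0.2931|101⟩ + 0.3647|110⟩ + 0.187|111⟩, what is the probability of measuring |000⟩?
0.1619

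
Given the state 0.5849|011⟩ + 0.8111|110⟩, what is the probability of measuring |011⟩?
0.3421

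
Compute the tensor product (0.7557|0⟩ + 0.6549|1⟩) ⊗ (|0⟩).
0.7557|00⟩ + 0.6549|10⟩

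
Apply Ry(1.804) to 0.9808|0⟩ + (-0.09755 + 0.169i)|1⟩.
(0.6847 - 0.1326i)|0⟩ + (0.709 + 0.1048i)|1⟩

Ry(1.804) = [[cos(θ/2), −sin(θ/2)], [sin(θ/2), cos(θ/2)]]; θ = 1.804, cos(θ/2) ≈ 0.620042, sin(θ/2) ≈ 0.784569.
With a = amp(|0⟩) = 0.9808 and b = amp(|1⟩) = (-0.09755 + 0.169i):
new amp(|0⟩) = (0.620042)·a + (-0.784569)·b = (0.6847 - 0.1326i)
new amp(|1⟩) = (0.784569)·a + (0.620042)·b = (0.709 + 0.1048i)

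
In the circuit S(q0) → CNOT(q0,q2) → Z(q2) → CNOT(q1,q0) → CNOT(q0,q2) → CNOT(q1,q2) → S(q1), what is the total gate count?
7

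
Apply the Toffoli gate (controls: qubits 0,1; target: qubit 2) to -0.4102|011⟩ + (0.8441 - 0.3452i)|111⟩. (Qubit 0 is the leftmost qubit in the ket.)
-0.4102|011⟩ + (0.8441 - 0.3452i)|110⟩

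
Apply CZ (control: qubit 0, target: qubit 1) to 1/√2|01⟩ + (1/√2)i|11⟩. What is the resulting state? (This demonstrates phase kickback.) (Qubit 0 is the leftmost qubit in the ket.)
1/√2|01⟩ - (1/√2)i|11⟩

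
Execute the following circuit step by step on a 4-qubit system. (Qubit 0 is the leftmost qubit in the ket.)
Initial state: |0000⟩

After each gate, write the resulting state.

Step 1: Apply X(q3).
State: |0001⟩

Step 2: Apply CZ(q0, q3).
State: |0001⟩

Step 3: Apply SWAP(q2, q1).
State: |0001⟩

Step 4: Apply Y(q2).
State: i|0011⟩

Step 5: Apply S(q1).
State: i|0011⟩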